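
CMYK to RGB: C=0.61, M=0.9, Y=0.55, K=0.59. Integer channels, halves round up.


R = 255 × (1-C) × (1-K) = 255 × 0.39 × 0.41 = 40.7745 → 41
G = 255 × (1-M) × (1-K) = 255 × 0.10 × 0.41 = 10.455 → 10
B = 255 × (1-Y) × (1-K) = 255 × 0.45 × 0.41 = 47.0475 → 47
= RGB(41, 10, 47)


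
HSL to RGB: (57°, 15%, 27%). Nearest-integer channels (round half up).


H=57°, S=0.15, L=0.27
C = (1-|2L-1|)×S = (1-|-0.46|)×0.15 = 0.081
H' = H/60 = 57/60 ≈ 0.9500; X = C×(1-|H' mod 2 - 1|) = 0.07695
m = L - C/2 = 0.27 - 0.0405 = 0.2295
Sector ⌊H'⌋ = 0 → (R',G',B') = (0.081, 0.07695, 0.0)
RGB = ((R'+m)×255, (G'+m)×255, (B'+m)×255) = (79.1775, 78.14475, 58.5225)
Round half up → RGB(79, 78, 59)


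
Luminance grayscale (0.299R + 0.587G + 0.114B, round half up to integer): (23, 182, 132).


Gray = 0.299×R + 0.587×G + 0.114×B
Gray = 0.299×23 + 0.587×182 + 0.114×132
Gray = 6.877 + 106.834 + 15.048
Gray = 128.759 → round half up → 129
Gray = 129


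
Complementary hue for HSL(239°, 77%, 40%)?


Complement = opposite side of color wheel = hue + 180°
H' = (239 + 180) mod 360 = 59°
S and L unchanged.
= HSL(59°, 77%, 40%)


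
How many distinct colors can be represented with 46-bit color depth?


Colors = 2^bits = 2^46
= 70,368,744,177,664 colors


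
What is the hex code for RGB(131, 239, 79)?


R = 131 → 83 (hex)
G = 239 → EF (hex)
B = 79 → 4F (hex)
Hex = #83EF4F


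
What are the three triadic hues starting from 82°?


Triadic: equally spaced at 120° intervals
H1 = 82°
H2 = (82 + 120) mod 360 = 202°
H3 = (82 + 240) mod 360 = 322°
Triadic = 82°, 202°, 322°


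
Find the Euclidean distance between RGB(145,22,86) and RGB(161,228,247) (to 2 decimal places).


d = √[(R₁-R₂)² + (G₁-G₂)² + (B₁-B₂)²]
d = √[(145-161)² + (22-228)² + (86-247)²]
d = √[256 + 42436 + 25921]
d = √68613
d ≈ 261.94


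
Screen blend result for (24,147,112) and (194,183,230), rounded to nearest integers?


Screen: C = 255 - (255-A)×(255-B)/255, rounded to nearest integer
R: 255 - (255-24)×(255-194)/255 = 255 - 14091/255 ≈ 255 - 55.259 = 199.741 → 200
G: 255 - (255-147)×(255-183)/255 = 255 - 7776/255 ≈ 255 - 30.494 = 224.506 → 225
B: 255 - (255-112)×(255-230)/255 = 255 - 3575/255 ≈ 255 - 14.020 = 240.980 → 241
= RGB(200, 225, 241)


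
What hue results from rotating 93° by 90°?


New hue = (H + rotation) mod 360
New hue = (93 + 90) mod 360
= 183 mod 360
= 183°


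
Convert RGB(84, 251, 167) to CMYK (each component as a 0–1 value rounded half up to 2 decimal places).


R'=84/255≈0.3294, G'=251/255≈0.9843, B'=167/255≈0.6549
K = 1 - max(R',G',B') = 1 - 251/255 = 4/255 = 0.01568… → 0.02
(1-R'-K)/(1-K) simplifies to (max-R)/max with max = 251:
C = (251-84)/251 = 167/251 = 0.66533… → 0.67
M = (251-251)/251 = 0/251 = 0 → 0.00
Y = (251-167)/251 = 84/251 = 0.33466… → 0.33
= CMYK(0.67, 0.00, 0.33, 0.02)


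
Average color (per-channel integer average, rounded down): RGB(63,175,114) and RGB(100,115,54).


Midpoint: each channel = ⌊(C₁+C₂)/2⌋
R: ⌊(63+100)/2⌋ = 81
G: ⌊(175+115)/2⌋ = 145
B: ⌊(114+54)/2⌋ = 84
= RGB(81, 145, 84)


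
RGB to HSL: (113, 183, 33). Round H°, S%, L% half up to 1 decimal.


Normalize: R'=113/255≈0.4431, G'=183/255≈0.7176, B'=33/255≈0.1294
Max=183/255, Min=33/255, Δ=Max-Min=150/255
L = (Max+Min)/2 = (183+33)/510 = 216/510 = 0.42352… → L = 42.4%
L ≤ 0.5 → S = Δ/(Max+Min) = 150/(183+33) = 150/216 = 0.69444… → S = 69.4%
(the 1/255 factors cancel in S and H, so raw channel differences can be used)
Max is G' → H = 60 × ((B-R)/Δ + 2) = 60 × ((33-113)/150 + 2)
  -80/150 + 2 = -0.5333… + 2 = 1.4666…
  H = 60 × 1.4666… = 88° → H = 88.0°
= HSL(88.0°, 69.4%, 42.4%)


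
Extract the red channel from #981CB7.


Color: #981CB7
R = 98 = 152
G = 1C = 28
B = B7 = 183
Red = 152


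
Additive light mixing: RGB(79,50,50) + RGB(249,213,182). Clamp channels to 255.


Additive: each channel = min(255, C₁+C₂)
R: 79+249 = 328 → 255
G: 50+213 = 263 → 255
B: 50+182 = 232 → 232
= RGB(255, 255, 232)


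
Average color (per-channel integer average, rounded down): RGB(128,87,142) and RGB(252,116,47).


Midpoint: each channel = ⌊(C₁+C₂)/2⌋
R: ⌊(128+252)/2⌋ = 190
G: ⌊(87+116)/2⌋ = 101
B: ⌊(142+47)/2⌋ = 94
= RGB(190, 101, 94)


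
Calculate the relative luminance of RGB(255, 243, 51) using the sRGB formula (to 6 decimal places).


Linearize each channel (sRGB transfer function): c = v/255; c_lin = c/12.92 if c ≤ 0.04045, else ((c+0.055)/1.055)^2.4
  R: 255/255 ≈ 1.000000 > 0.04045 → ((1.000000+0.055)/1.055)^2.4 ≈ 1.000000
  G: 243/255 ≈ 0.952941 > 0.04045 → ((0.952941+0.055)/1.055)^2.4 ≈ 0.896269
  B: 51/255 ≈ 0.200000 > 0.04045 → ((0.200000+0.055)/1.055)^2.4 ≈ 0.033105
R_lin = 1.000000, G_lin = 0.896269, B_lin = 0.033105
L = 0.2126×R + 0.7152×G + 0.0722×B
L = 0.2126×1.000000 + 0.7152×0.896269 + 0.0722×0.033105
L ≈ 0.856002


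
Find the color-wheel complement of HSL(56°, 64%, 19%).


Complement = opposite side of color wheel = hue + 180°
H' = (56 + 180) mod 360 = 236°
S and L unchanged.
= HSL(236°, 64%, 19%)


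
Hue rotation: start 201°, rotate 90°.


New hue = (H + rotation) mod 360
New hue = (201 + 90) mod 360
= 291 mod 360
= 291°


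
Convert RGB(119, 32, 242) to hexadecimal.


R = 119 → 77 (hex)
G = 32 → 20 (hex)
B = 242 → F2 (hex)
Hex = #7720F2


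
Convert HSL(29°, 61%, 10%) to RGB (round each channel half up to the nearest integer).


H=29°, S=0.61, L=0.10
C = (1-|2L-1|)×S = (1-|-0.80|)×0.61 = 0.122
H' = H/60 = 29/60 ≈ 0.4833; X = C×(1-|H' mod 2 - 1|) ≈ 0.0590
m = L - C/2 = 0.10 - 0.061 = 0.039
Sector ⌊H'⌋ = 0 → (R',G',B') = (0.122, ≈0.0590, 0.0)
RGB = ((R'+m)×255, (G'+m)×255, (B'+m)×255) = (41.055, 24.9815, 9.945)
Round half up → RGB(41, 25, 10)


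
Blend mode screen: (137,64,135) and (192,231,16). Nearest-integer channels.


Screen: C = 255 - (255-A)×(255-B)/255, rounded to nearest integer
R: 255 - (255-137)×(255-192)/255 = 255 - 7434/255 ≈ 255 - 29.153 = 225.847 → 226
G: 255 - (255-64)×(255-231)/255 = 255 - 4584/255 ≈ 255 - 17.976 = 237.024 → 237
B: 255 - (255-135)×(255-16)/255 = 255 - 28680/255 ≈ 255 - 112.471 = 142.529 → 143
= RGB(226, 237, 143)


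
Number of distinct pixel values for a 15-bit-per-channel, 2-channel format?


Total bits = 15 bits/channel × 2 channels = 30 bits
Distinct pixel values = 2^30
= 1,073,741,824 pixel values


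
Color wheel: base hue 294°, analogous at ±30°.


Base hue: 294°
Left analog: (294 - 30) mod 360 = 264°
Right analog: (294 + 30) mod 360 = 324°
Analogous hues = 264° and 324°


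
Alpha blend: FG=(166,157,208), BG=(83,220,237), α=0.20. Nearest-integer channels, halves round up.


C = α×F + (1-α)×B, with 1-α = 0.80
R: 0.20×166 + 0.80×83 = 33.20 + 66.40 = 99.60 → 100
G: 0.20×157 + 0.80×220 = 31.40 + 176.00 = 207.40 → 207
B: 0.20×208 + 0.80×237 = 41.60 + 189.60 = 231.20 → 231
= RGB(100, 207, 231)


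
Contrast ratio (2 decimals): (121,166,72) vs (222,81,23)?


Linearize each sRGB channel c=v/255: c/12.92 if c ≤ 0.04045 else ((c+0.055)/1.055)^2.4
L = 0.2126×R_lin + 0.7152×G_lin + 0.0722×B_lin
Color 1 (121,166,72):
  R=121: 121/255≈0.4745 > 0.04045 → ((0.4745+0.055)/1.055)^2.4 ≈ 0.19120
  G=166: 166/255≈0.6510 > 0.04045 → ((0.6510+0.055)/1.055)^2.4 ≈ 0.38133
  B=72: 72/255≈0.2824 > 0.04045 → ((0.2824+0.055)/1.055)^2.4 ≈ 0.06480
  L1 = 0.2126×0.19120 + 0.7152×0.38133 + 0.0722×0.06480 ≈ 0.31805
Color 2 (222,81,23):
  R=222: 222/255≈0.8706 > 0.04045 → ((0.8706+0.055)/1.055)^2.4 ≈ 0.73046
  G=81: 81/255≈0.3176 > 0.04045 → ((0.3176+0.055)/1.055)^2.4 ≈ 0.08228
  B=23: 23/255≈0.0902 > 0.04045 → ((0.0902+0.055)/1.055)^2.4 ≈ 0.00857
  L2 = 0.2126×0.73046 + 0.7152×0.08228 + 0.0722×0.00857 ≈ 0.21476
Lighter = 0.31805, Darker = 0.21476
Ratio = (L_lighter + 0.05) / (L_darker + 0.05)
Ratio = (0.31805 + 0.05) / (0.21476 + 0.05) = 0.36805 / 0.26476 ≈ 1.3901
Ratio ≈ 1.39:1


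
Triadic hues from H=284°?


Triadic: equally spaced at 120° intervals
H1 = 284°
H2 = (284 + 120) mod 360 = 44°
H3 = (284 + 240) mod 360 = 164°
Triadic = 284°, 44°, 164°


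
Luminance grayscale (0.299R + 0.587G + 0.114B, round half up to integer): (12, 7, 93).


Gray = 0.299×R + 0.587×G + 0.114×B
Gray = 0.299×12 + 0.587×7 + 0.114×93
Gray = 3.588 + 4.109 + 10.602
Gray = 18.299 → round half up → 18
Gray = 18


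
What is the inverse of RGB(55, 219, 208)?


Invert: (255-R, 255-G, 255-B)
R: 255-55 = 200
G: 255-219 = 36
B: 255-208 = 47
= RGB(200, 36, 47)


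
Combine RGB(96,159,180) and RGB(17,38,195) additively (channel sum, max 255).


Additive: each channel = min(255, C₁+C₂)
R: 96+17 = 113 → 113
G: 159+38 = 197 → 197
B: 180+195 = 375 → 255
= RGB(113, 197, 255)


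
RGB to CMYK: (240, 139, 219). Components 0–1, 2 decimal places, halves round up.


R'=240/255≈0.9412, G'=139/255≈0.5451, B'=219/255≈0.8588
K = 1 - max(R',G',B') = 1 - 240/255 = 15/255 = 0.05882… → 0.06
(1-R'-K)/(1-K) simplifies to (max-R)/max with max = 240:
C = (240-240)/240 = 0/240 = 0 → 0.00
M = (240-139)/240 = 101/240 = 0.42083… → 0.42
Y = (240-219)/240 = 21/240 = 0.0875 → 0.09
= CMYK(0.00, 0.42, 0.09, 0.06)


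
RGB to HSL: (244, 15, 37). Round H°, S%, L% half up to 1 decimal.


Normalize: R'=244/255≈0.9569, G'=15/255≈0.0588, B'=37/255≈0.1451
Max=244/255, Min=15/255, Δ=Max-Min=229/255
L = (Max+Min)/2 = (244+15)/510 = 259/510 = 0.50784… → L = 50.8%
L > 0.5 → S = Δ/(2-Max-Min) = 229/(510-244-15) = 229/251 = 0.91235… → S = 91.2%
(the 1/255 factors cancel in S and H, so raw channel differences can be used)
Max is R' → H = 60 × (((G-B)/Δ) mod 6) = 60 × (((15-37)/229) mod 6)
  (-22)/229 = -0.0960…; negative, so add 6 → 5.9039…
  H = 60 × 5.9039… = 354.235…° → H = 354.2°
= HSL(354.2°, 91.2%, 50.8%)


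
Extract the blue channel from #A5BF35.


Color: #A5BF35
R = A5 = 165
G = BF = 191
B = 35 = 53
Blue = 53


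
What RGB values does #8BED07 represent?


8B → 139 (R)
ED → 237 (G)
07 → 7 (B)
= RGB(139, 237, 7)


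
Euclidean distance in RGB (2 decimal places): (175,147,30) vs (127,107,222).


d = √[(R₁-R₂)² + (G₁-G₂)² + (B₁-B₂)²]
d = √[(175-127)² + (147-107)² + (30-222)²]
d = √[2304 + 1600 + 36864]
d = √40768
d ≈ 201.91


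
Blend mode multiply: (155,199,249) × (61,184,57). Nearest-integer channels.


Multiply: C = A×B/255, rounded to nearest integer
R: 155×61/255 = 9455/255 ≈ 37.078 → 37
G: 199×184/255 = 36616/255 ≈ 143.592 → 144
B: 249×57/255 = 14193/255 ≈ 55.659 → 56
= RGB(37, 144, 56)


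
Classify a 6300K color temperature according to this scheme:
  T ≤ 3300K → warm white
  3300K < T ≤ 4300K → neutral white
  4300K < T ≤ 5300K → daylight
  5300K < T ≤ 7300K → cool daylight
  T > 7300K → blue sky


Temperature: 6300K
5300K < 6300K ≤ 7300K → cool daylight
Classification: cool daylight


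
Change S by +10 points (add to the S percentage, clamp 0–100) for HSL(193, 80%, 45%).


Original S = 80%
Adjustment = +10 percentage points
New S = 80 + (10) = 90
Clamp to [0, 100] → 90
= HSL(193°, 90%, 45%)


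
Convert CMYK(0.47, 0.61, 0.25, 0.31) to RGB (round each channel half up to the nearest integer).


R = 255 × (1-C) × (1-K) = 255 × 0.53 × 0.69 = 93.2535 → 93
G = 255 × (1-M) × (1-K) = 255 × 0.39 × 0.69 = 68.6205 → 69
B = 255 × (1-Y) × (1-K) = 255 × 0.75 × 0.69 = 131.9625 → 132
= RGB(93, 69, 132)


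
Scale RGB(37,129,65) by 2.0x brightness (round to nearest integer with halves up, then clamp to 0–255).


Multiply each channel by 2.0, round half up, clamp to [0, 255]
R: 37×2.0 = 74
G: 129×2.0 = 258 → clamp → 255
B: 65×2.0 = 130
= RGB(74, 255, 130)


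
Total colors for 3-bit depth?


Colors = 2^bits = 2^3
= 8 colors


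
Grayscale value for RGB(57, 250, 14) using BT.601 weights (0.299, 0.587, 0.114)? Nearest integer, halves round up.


Gray = 0.299×R + 0.587×G + 0.114×B
Gray = 0.299×57 + 0.587×250 + 0.114×14
Gray = 17.043 + 146.750 + 1.596
Gray = 165.389 → round half up → 165
Gray = 165


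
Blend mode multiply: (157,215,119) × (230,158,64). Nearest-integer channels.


Multiply: C = A×B/255, rounded to nearest integer
R: 157×230/255 = 36110/255 ≈ 141.608 → 142
G: 215×158/255 = 33970/255 ≈ 133.216 → 133
B: 119×64/255 = 7616/255 ≈ 29.867 → 30
= RGB(142, 133, 30)


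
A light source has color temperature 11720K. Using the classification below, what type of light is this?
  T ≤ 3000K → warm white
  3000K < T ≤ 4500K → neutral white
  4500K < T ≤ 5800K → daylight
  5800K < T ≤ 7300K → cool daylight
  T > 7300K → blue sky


Temperature: 11720K
11720K > 7300K → blue sky
Classification: blue sky


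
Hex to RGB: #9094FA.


90 → 144 (R)
94 → 148 (G)
FA → 250 (B)
= RGB(144, 148, 250)


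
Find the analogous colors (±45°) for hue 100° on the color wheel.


Base hue: 100°
Left analog: (100 - 45) mod 360 = 55°
Right analog: (100 + 45) mod 360 = 145°
Analogous hues = 55° and 145°


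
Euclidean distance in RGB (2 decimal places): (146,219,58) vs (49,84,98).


d = √[(R₁-R₂)² + (G₁-G₂)² + (B₁-B₂)²]
d = √[(146-49)² + (219-84)² + (58-98)²]
d = √[9409 + 18225 + 1600]
d = √29234
d ≈ 170.98


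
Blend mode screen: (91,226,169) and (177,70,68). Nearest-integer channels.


Screen: C = 255 - (255-A)×(255-B)/255, rounded to nearest integer
R: 255 - (255-91)×(255-177)/255 = 255 - 12792/255 ≈ 255 - 50.165 = 204.835 → 205
G: 255 - (255-226)×(255-70)/255 = 255 - 5365/255 ≈ 255 - 21.039 = 233.961 → 234
B: 255 - (255-169)×(255-68)/255 = 255 - 16082/255 ≈ 255 - 63.067 = 191.933 → 192
= RGB(205, 234, 192)


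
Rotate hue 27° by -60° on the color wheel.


New hue = (H + rotation) mod 360
New hue = (27 -60) mod 360
= -33 mod 360
= 327°


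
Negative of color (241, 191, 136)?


Invert: (255-R, 255-G, 255-B)
R: 255-241 = 14
G: 255-191 = 64
B: 255-136 = 119
= RGB(14, 64, 119)


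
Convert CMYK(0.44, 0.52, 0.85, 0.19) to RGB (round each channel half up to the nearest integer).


R = 255 × (1-C) × (1-K) = 255 × 0.56 × 0.81 = 115.668 → 116
G = 255 × (1-M) × (1-K) = 255 × 0.48 × 0.81 = 99.144 → 99
B = 255 × (1-Y) × (1-K) = 255 × 0.15 × 0.81 = 30.9825 → 31
= RGB(116, 99, 31)


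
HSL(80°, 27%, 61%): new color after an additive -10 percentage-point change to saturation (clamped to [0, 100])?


Original S = 27%
Adjustment = -10 percentage points
New S = 27 + (-10) = 17
Clamp to [0, 100] → 17
= HSL(80°, 17%, 61%)


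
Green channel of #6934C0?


Color: #6934C0
R = 69 = 105
G = 34 = 52
B = C0 = 192
Green = 52


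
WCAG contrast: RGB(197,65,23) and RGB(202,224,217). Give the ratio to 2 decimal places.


Linearize each sRGB channel c=v/255: c/12.92 if c ≤ 0.04045 else ((c+0.055)/1.055)^2.4
L = 0.2126×R_lin + 0.7152×G_lin + 0.0722×B_lin
Color 1 (197,65,23):
  R=197: 197/255≈0.7725 > 0.04045 → ((0.7725+0.055)/1.055)^2.4 ≈ 0.55834
  G=65: 65/255≈0.2549 > 0.04045 → ((0.2549+0.055)/1.055)^2.4 ≈ 0.05286
  B=23: 23/255≈0.0902 > 0.04045 → ((0.0902+0.055)/1.055)^2.4 ≈ 0.00857
  L1 = 0.2126×0.55834 + 0.7152×0.05286 + 0.0722×0.00857 ≈ 0.15713
Color 2 (202,224,217):
  R=202: 202/255≈0.7922 > 0.04045 → ((0.7922+0.055)/1.055)^2.4 ≈ 0.59062
  G=224: 224/255≈0.8784 > 0.04045 → ((0.8784+0.055)/1.055)^2.4 ≈ 0.74540
  B=217: 217/255≈0.8510 > 0.04045 → ((0.8510+0.055)/1.055)^2.4 ≈ 0.69387
  L2 = 0.2126×0.59062 + 0.7152×0.74540 + 0.0722×0.69387 ≈ 0.70878
Lighter = 0.70878, Darker = 0.15713
Ratio = (L_lighter + 0.05) / (L_darker + 0.05)
Ratio = (0.70878 + 0.05) / (0.15713 + 0.05) = 0.75878 / 0.20713 ≈ 3.6633
Ratio ≈ 3.66:1


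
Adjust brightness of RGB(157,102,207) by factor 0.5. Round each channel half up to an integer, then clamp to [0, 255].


Multiply each channel by 0.5, round half up, clamp to [0, 255]
R: 157×0.5 = 78.5 → round → 79
G: 102×0.5 = 51
B: 207×0.5 = 103.5 → round → 104
= RGB(79, 51, 104)


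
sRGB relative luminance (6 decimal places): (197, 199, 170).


Linearize each channel (sRGB transfer function): c = v/255; c_lin = c/12.92 if c ≤ 0.04045, else ((c+0.055)/1.055)^2.4
  R: 197/255 ≈ 0.772549 > 0.04045 → ((0.772549+0.055)/1.055)^2.4 ≈ 0.558340
  G: 199/255 ≈ 0.780392 > 0.04045 → ((0.780392+0.055)/1.055)^2.4 ≈ 0.571125
  B: 170/255 ≈ 0.666667 > 0.04045 → ((0.666667+0.055)/1.055)^2.4 ≈ 0.401978
R_lin = 0.558340, G_lin = 0.571125, B_lin = 0.401978
L = 0.2126×R + 0.7152×G + 0.0722×B
L = 0.2126×0.558340 + 0.7152×0.571125 + 0.0722×0.401978
L ≈ 0.556194


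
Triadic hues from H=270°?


Triadic: equally spaced at 120° intervals
H1 = 270°
H2 = (270 + 120) mod 360 = 30°
H3 = (270 + 240) mod 360 = 150°
Triadic = 270°, 30°, 150°


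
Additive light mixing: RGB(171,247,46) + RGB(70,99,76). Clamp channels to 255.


Additive: each channel = min(255, C₁+C₂)
R: 171+70 = 241 → 241
G: 247+99 = 346 → 255
B: 46+76 = 122 → 122
= RGB(241, 255, 122)


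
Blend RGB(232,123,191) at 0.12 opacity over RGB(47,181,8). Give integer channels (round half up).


C = α×F + (1-α)×B, with 1-α = 0.88
R: 0.12×232 + 0.88×47 = 27.84 + 41.36 = 69.20 → 69
G: 0.12×123 + 0.88×181 = 14.76 + 159.28 = 174.04 → 174
B: 0.12×191 + 0.88×8 = 22.92 + 7.04 = 29.96 → 30
= RGB(69, 174, 30)


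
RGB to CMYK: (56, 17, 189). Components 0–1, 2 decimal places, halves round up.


R'=56/255≈0.2196, G'=17/255≈0.0667, B'=189/255≈0.7412
K = 1 - max(R',G',B') = 1 - 189/255 = 66/255 = 0.25882… → 0.26
(1-R'-K)/(1-K) simplifies to (max-R)/max with max = 189:
C = (189-56)/189 = 133/189 = 0.70370… → 0.70
M = (189-17)/189 = 172/189 = 0.91005… → 0.91
Y = (189-189)/189 = 0/189 = 0 → 0.00
= CMYK(0.70, 0.91, 0.00, 0.26)


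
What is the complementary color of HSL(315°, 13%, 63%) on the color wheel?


Complement = opposite side of color wheel = hue + 180°
H' = (315 + 180) mod 360 = 135°
S and L unchanged.
= HSL(135°, 13%, 63%)


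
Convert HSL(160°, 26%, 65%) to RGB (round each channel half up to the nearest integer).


H=160°, S=0.26, L=0.65
C = (1-|2L-1|)×S = (1-|0.30|)×0.26 = 0.182
H' = H/60 = 160/60 ≈ 2.6667; X = C×(1-|H' mod 2 - 1|) ≈ 0.1213
m = L - C/2 = 0.65 - 0.091 = 0.559
Sector ⌊H'⌋ = 2 → (R',G',B') = (0.0, 0.182, ≈0.1213)
RGB = ((R'+m)×255, (G'+m)×255, (B'+m)×255) = (142.545, 188.955, 173.485)
Round half up → RGB(143, 189, 173)


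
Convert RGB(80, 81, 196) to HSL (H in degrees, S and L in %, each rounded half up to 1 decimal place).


Normalize: R'=80/255≈0.3137, G'=81/255≈0.3176, B'=196/255≈0.7686
Max=196/255, Min=80/255, Δ=Max-Min=116/255
L = (Max+Min)/2 = (196+80)/510 = 276/510 = 0.54117… → L = 54.1%
L > 0.5 → S = Δ/(2-Max-Min) = 116/(510-196-80) = 116/234 = 0.49572… → S = 49.6%
(the 1/255 factors cancel in S and H, so raw channel differences can be used)
Max is B' → H = 60 × ((R-G)/Δ + 4) = 60 × ((80-81)/116 + 4)
  -1/116 + 4 = -0.0086… + 4 = 3.9913…
  H = 60 × 3.9913… = 239.482…° → H = 239.5°
= HSL(239.5°, 49.6%, 54.1%)


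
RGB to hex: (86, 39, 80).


R = 86 → 56 (hex)
G = 39 → 27 (hex)
B = 80 → 50 (hex)
Hex = #562750


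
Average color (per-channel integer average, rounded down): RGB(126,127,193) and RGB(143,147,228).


Midpoint: each channel = ⌊(C₁+C₂)/2⌋
R: ⌊(126+143)/2⌋ = 134
G: ⌊(127+147)/2⌋ = 137
B: ⌊(193+228)/2⌋ = 210
= RGB(134, 137, 210)


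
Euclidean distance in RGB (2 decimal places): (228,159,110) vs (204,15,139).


d = √[(R₁-R₂)² + (G₁-G₂)² + (B₁-B₂)²]
d = √[(228-204)² + (159-15)² + (110-139)²]
d = √[576 + 20736 + 841]
d = √22153
d ≈ 148.84


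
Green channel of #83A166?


Color: #83A166
R = 83 = 131
G = A1 = 161
B = 66 = 102
Green = 161


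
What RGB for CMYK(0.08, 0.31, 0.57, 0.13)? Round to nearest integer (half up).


R = 255 × (1-C) × (1-K) = 255 × 0.92 × 0.87 = 204.102 → 204
G = 255 × (1-M) × (1-K) = 255 × 0.69 × 0.87 = 153.0765 → 153
B = 255 × (1-Y) × (1-K) = 255 × 0.43 × 0.87 = 95.3955 → 95
= RGB(204, 153, 95)


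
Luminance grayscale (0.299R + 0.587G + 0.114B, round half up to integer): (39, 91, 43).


Gray = 0.299×R + 0.587×G + 0.114×B
Gray = 0.299×39 + 0.587×91 + 0.114×43
Gray = 11.661 + 53.417 + 4.902
Gray = 69.980 → round half up → 70
Gray = 70


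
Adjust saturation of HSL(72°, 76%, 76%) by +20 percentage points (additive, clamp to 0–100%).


Original S = 76%
Adjustment = +20 percentage points
New S = 76 + (20) = 96
Clamp to [0, 100] → 96
= HSL(72°, 96%, 76%)


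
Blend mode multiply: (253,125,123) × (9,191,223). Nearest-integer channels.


Multiply: C = A×B/255, rounded to nearest integer
R: 253×9/255 = 2277/255 ≈ 8.929 → 9
G: 125×191/255 = 23875/255 ≈ 93.627 → 94
B: 123×223/255 = 27429/255 ≈ 107.565 → 108
= RGB(9, 94, 108)


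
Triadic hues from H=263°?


Triadic: equally spaced at 120° intervals
H1 = 263°
H2 = (263 + 120) mod 360 = 23°
H3 = (263 + 240) mod 360 = 143°
Triadic = 263°, 23°, 143°


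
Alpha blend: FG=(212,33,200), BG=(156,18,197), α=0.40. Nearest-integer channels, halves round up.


C = α×F + (1-α)×B, with 1-α = 0.60
R: 0.40×212 + 0.60×156 = 84.80 + 93.60 = 178.40 → 178
G: 0.40×33 + 0.60×18 = 13.20 + 10.80 = 24.00 → 24
B: 0.40×200 + 0.60×197 = 80.00 + 118.20 = 198.20 → 198
= RGB(178, 24, 198)


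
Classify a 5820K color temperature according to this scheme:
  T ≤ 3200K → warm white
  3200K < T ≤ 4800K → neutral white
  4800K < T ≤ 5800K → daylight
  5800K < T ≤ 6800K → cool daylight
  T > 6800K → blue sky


Temperature: 5820K
5800K < 5820K ≤ 6800K → cool daylight
Classification: cool daylight


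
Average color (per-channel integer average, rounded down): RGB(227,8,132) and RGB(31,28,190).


Midpoint: each channel = ⌊(C₁+C₂)/2⌋
R: ⌊(227+31)/2⌋ = 129
G: ⌊(8+28)/2⌋ = 18
B: ⌊(132+190)/2⌋ = 161
= RGB(129, 18, 161)


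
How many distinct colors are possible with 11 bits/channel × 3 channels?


Total bits = 11 bits/channel × 3 channels = 33 bits
Distinct colors = 2^33
= 8,589,934,592 colors


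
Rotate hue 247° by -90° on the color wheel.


New hue = (H + rotation) mod 360
New hue = (247 -90) mod 360
= 157 mod 360
= 157°


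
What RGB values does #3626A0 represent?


36 → 54 (R)
26 → 38 (G)
A0 → 160 (B)
= RGB(54, 38, 160)


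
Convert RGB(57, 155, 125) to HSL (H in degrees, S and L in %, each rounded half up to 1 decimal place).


Normalize: R'=57/255≈0.2235, G'=155/255≈0.6078, B'=125/255≈0.4902
Max=155/255, Min=57/255, Δ=Max-Min=98/255
L = (Max+Min)/2 = (155+57)/510 = 212/510 = 0.41568… → L = 41.6%
L ≤ 0.5 → S = Δ/(Max+Min) = 98/(155+57) = 98/212 = 0.46226… → S = 46.2%
(the 1/255 factors cancel in S and H, so raw channel differences can be used)
Max is G' → H = 60 × ((B-R)/Δ + 2) = 60 × ((125-57)/98 + 2)
  68/98 + 2 = 0.6938… + 2 = 2.6938…
  H = 60 × 2.6938… = 161.632…° → H = 161.6°
= HSL(161.6°, 46.2%, 41.6%)


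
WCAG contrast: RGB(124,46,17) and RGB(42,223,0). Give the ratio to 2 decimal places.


Linearize each sRGB channel c=v/255: c/12.92 if c ≤ 0.04045 else ((c+0.055)/1.055)^2.4
L = 0.2126×R_lin + 0.7152×G_lin + 0.0722×B_lin
Color 1 (124,46,17):
  R=124: 124/255≈0.4863 > 0.04045 → ((0.4863+0.055)/1.055)^2.4 ≈ 0.20156
  G=46: 46/255≈0.1804 > 0.04045 → ((0.1804+0.055)/1.055)^2.4 ≈ 0.02732
  B=17: 17/255≈0.0667 > 0.04045 → ((0.0667+0.055)/1.055)^2.4 ≈ 0.00561
  L1 = 0.2126×0.20156 + 0.7152×0.02732 + 0.0722×0.00561 ≈ 0.06280
Color 2 (42,223,0):
  R=42: 42/255≈0.1647 > 0.04045 → ((0.1647+0.055)/1.055)^2.4 ≈ 0.02315
  G=223: 223/255≈0.8745 > 0.04045 → ((0.8745+0.055)/1.055)^2.4 ≈ 0.73791
  B=0: 0/255≈0.0000 ≤ 0.04045 → 0.0000/12.92 ≈ 0.00000
  L2 = 0.2126×0.02315 + 0.7152×0.73791 + 0.0722×0.00000 ≈ 0.53268
Lighter = 0.53268, Darker = 0.06280
Ratio = (L_lighter + 0.05) / (L_darker + 0.05)
Ratio = (0.53268 + 0.05) / (0.06280 + 0.05) = 0.58268 / 0.11280 ≈ 5.1658
Ratio ≈ 5.17:1


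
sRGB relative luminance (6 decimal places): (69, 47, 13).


Linearize each channel (sRGB transfer function): c = v/255; c_lin = c/12.92 if c ≤ 0.04045, else ((c+0.055)/1.055)^2.4
  R: 69/255 ≈ 0.270588 > 0.04045 → ((0.270588+0.055)/1.055)^2.4 ≈ 0.059511
  G: 47/255 ≈ 0.184314 > 0.04045 → ((0.184314+0.055)/1.055)^2.4 ≈ 0.028426
  B: 13/255 ≈ 0.050980 > 0.04045 → ((0.050980+0.055)/1.055)^2.4 ≈ 0.004025
R_lin = 0.059511, G_lin = 0.028426, B_lin = 0.004025
L = 0.2126×R + 0.7152×G + 0.0722×B
L = 0.2126×0.059511 + 0.7152×0.028426 + 0.0722×0.004025
L ≈ 0.033273


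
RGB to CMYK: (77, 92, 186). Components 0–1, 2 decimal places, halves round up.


R'=77/255≈0.3020, G'=92/255≈0.3608, B'=186/255≈0.7294
K = 1 - max(R',G',B') = 1 - 186/255 = 69/255 = 0.27058… → 0.27
(1-R'-K)/(1-K) simplifies to (max-R)/max with max = 186:
C = (186-77)/186 = 109/186 = 0.58602… → 0.59
M = (186-92)/186 = 94/186 = 0.50537… → 0.51
Y = (186-186)/186 = 0/186 = 0 → 0.00
= CMYK(0.59, 0.51, 0.00, 0.27)


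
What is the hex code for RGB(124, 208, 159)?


R = 124 → 7C (hex)
G = 208 → D0 (hex)
B = 159 → 9F (hex)
Hex = #7CD09F


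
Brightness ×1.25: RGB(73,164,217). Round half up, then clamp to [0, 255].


Multiply each channel by 1.25, round half up, clamp to [0, 255]
R: 73×1.25 = 91.25 → round → 91
G: 164×1.25 = 205
B: 217×1.25 = 271.25 → round → 271 → clamp → 255
= RGB(91, 205, 255)


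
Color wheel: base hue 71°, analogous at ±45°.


Base hue: 71°
Left analog: (71 - 45) mod 360 = 26°
Right analog: (71 + 45) mod 360 = 116°
Analogous hues = 26° and 116°


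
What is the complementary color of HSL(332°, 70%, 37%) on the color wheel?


Complement = opposite side of color wheel = hue + 180°
H' = (332 + 180) mod 360 = 152°
S and L unchanged.
= HSL(152°, 70%, 37%)


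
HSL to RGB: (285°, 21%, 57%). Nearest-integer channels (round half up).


H=285°, S=0.21, L=0.57
C = (1-|2L-1|)×S = (1-|0.14|)×0.21 = 0.1806
H' = H/60 = 285/60 ≈ 4.7500; X = C×(1-|H' mod 2 - 1|) = 0.13545
m = L - C/2 = 0.57 - 0.0903 = 0.4797
Sector ⌊H'⌋ = 4 → (R',G',B') = (0.13545, 0.0, 0.1806)
RGB = ((R'+m)×255, (G'+m)×255, (B'+m)×255) = (156.86325, 122.3235, 168.3765)
Round half up → RGB(157, 122, 168)


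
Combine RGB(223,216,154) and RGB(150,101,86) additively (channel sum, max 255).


Additive: each channel = min(255, C₁+C₂)
R: 223+150 = 373 → 255
G: 216+101 = 317 → 255
B: 154+86 = 240 → 240
= RGB(255, 255, 240)


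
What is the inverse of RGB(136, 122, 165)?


Invert: (255-R, 255-G, 255-B)
R: 255-136 = 119
G: 255-122 = 133
B: 255-165 = 90
= RGB(119, 133, 90)


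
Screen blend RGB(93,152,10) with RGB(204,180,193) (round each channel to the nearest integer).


Screen: C = 255 - (255-A)×(255-B)/255, rounded to nearest integer
R: 255 - (255-93)×(255-204)/255 = 255 - 8262/255 ≈ 255 - 32.400 = 222.600 → 223
G: 255 - (255-152)×(255-180)/255 = 255 - 7725/255 ≈ 255 - 30.294 = 224.706 → 225
B: 255 - (255-10)×(255-193)/255 = 255 - 15190/255 ≈ 255 - 59.569 = 195.431 → 195
= RGB(223, 225, 195)


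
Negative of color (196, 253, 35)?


Invert: (255-R, 255-G, 255-B)
R: 255-196 = 59
G: 255-253 = 2
B: 255-35 = 220
= RGB(59, 2, 220)


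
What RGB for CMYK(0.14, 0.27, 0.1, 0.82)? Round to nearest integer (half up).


R = 255 × (1-C) × (1-K) = 255 × 0.86 × 0.18 = 39.474 → 39
G = 255 × (1-M) × (1-K) = 255 × 0.73 × 0.18 = 33.507 → 34
B = 255 × (1-Y) × (1-K) = 255 × 0.90 × 0.18 = 41.31 → 41
= RGB(39, 34, 41)


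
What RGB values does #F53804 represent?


F5 → 245 (R)
38 → 56 (G)
04 → 4 (B)
= RGB(245, 56, 4)


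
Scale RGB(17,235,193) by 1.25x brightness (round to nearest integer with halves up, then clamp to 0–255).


Multiply each channel by 1.25, round half up, clamp to [0, 255]
R: 17×1.25 = 21.25 → round → 21
G: 235×1.25 = 293.75 → round → 294 → clamp → 255
B: 193×1.25 = 241.25 → round → 241
= RGB(21, 255, 241)


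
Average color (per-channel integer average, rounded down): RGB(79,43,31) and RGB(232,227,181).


Midpoint: each channel = ⌊(C₁+C₂)/2⌋
R: ⌊(79+232)/2⌋ = 155
G: ⌊(43+227)/2⌋ = 135
B: ⌊(31+181)/2⌋ = 106
= RGB(155, 135, 106)


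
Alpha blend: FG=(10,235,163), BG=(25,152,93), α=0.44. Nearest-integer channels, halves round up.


C = α×F + (1-α)×B, with 1-α = 0.56
R: 0.44×10 + 0.56×25 = 4.40 + 14.00 = 18.40 → 18
G: 0.44×235 + 0.56×152 = 103.40 + 85.12 = 188.52 → 189
B: 0.44×163 + 0.56×93 = 71.72 + 52.08 = 123.80 → 124
= RGB(18, 189, 124)


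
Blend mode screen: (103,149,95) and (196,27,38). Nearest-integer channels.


Screen: C = 255 - (255-A)×(255-B)/255, rounded to nearest integer
R: 255 - (255-103)×(255-196)/255 = 255 - 8968/255 ≈ 255 - 35.169 = 219.831 → 220
G: 255 - (255-149)×(255-27)/255 = 255 - 24168/255 ≈ 255 - 94.776 = 160.224 → 160
B: 255 - (255-95)×(255-38)/255 = 255 - 34720/255 ≈ 255 - 136.157 = 118.843 → 119
= RGB(220, 160, 119)


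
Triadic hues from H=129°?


Triadic: equally spaced at 120° intervals
H1 = 129°
H2 = (129 + 120) mod 360 = 249°
H3 = (129 + 240) mod 360 = 9°
Triadic = 129°, 249°, 9°


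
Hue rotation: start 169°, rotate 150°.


New hue = (H + rotation) mod 360
New hue = (169 + 150) mod 360
= 319 mod 360
= 319°


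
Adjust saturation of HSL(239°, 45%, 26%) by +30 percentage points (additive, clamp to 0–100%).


Original S = 45%
Adjustment = +30 percentage points
New S = 45 + (30) = 75
Clamp to [0, 100] → 75
= HSL(239°, 75%, 26%)


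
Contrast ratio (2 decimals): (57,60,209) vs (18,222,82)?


Linearize each sRGB channel c=v/255: c/12.92 if c ≤ 0.04045 else ((c+0.055)/1.055)^2.4
L = 0.2126×R_lin + 0.7152×G_lin + 0.0722×B_lin
Color 1 (57,60,209):
  R=57: 57/255≈0.2235 > 0.04045 → ((0.2235+0.055)/1.055)^2.4 ≈ 0.04092
  G=60: 60/255≈0.2353 > 0.04045 → ((0.2353+0.055)/1.055)^2.4 ≈ 0.04519
  B=209: 209/255≈0.8196 > 0.04045 → ((0.8196+0.055)/1.055)^2.4 ≈ 0.63760
  L1 = 0.2126×0.04092 + 0.7152×0.04519 + 0.0722×0.63760 ≈ 0.08705
Color 2 (18,222,82):
  R=18: 18/255≈0.0706 > 0.04045 → ((0.0706+0.055)/1.055)^2.4 ≈ 0.00605
  G=222: 222/255≈0.8706 > 0.04045 → ((0.8706+0.055)/1.055)^2.4 ≈ 0.73046
  B=82: 82/255≈0.3216 > 0.04045 → ((0.3216+0.055)/1.055)^2.4 ≈ 0.08438
  L2 = 0.2126×0.00605 + 0.7152×0.73046 + 0.0722×0.08438 ≈ 0.52980
Lighter = 0.52980, Darker = 0.08705
Ratio = (L_lighter + 0.05) / (L_darker + 0.05)
Ratio = (0.52980 + 0.05) / (0.08705 + 0.05) = 0.57980 / 0.13705 ≈ 4.2306
Ratio ≈ 4.23:1


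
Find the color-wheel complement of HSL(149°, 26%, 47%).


Complement = opposite side of color wheel = hue + 180°
H' = (149 + 180) mod 360 = 329°
S and L unchanged.
= HSL(329°, 26%, 47%)


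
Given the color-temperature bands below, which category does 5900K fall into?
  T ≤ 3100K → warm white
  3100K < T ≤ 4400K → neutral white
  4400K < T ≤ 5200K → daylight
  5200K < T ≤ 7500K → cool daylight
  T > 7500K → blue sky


Temperature: 5900K
5200K < 5900K ≤ 7500K → cool daylight
Classification: cool daylight


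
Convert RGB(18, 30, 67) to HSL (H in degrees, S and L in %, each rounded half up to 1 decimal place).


Normalize: R'=18/255≈0.0706, G'=30/255≈0.1176, B'=67/255≈0.2627
Max=67/255, Min=18/255, Δ=Max-Min=49/255
L = (Max+Min)/2 = (67+18)/510 = 85/510 = 0.16666… → L = 16.7%
L ≤ 0.5 → S = Δ/(Max+Min) = 49/(67+18) = 49/85 = 0.57647… → S = 57.6%
(the 1/255 factors cancel in S and H, so raw channel differences can be used)
Max is B' → H = 60 × ((R-G)/Δ + 4) = 60 × ((18-30)/49 + 4)
  -12/49 + 4 = -0.2448… + 4 = 3.7551…
  H = 60 × 3.7551… = 225.306…° → H = 225.3°
= HSL(225.3°, 57.6%, 16.7%)


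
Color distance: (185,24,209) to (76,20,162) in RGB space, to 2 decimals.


d = √[(R₁-R₂)² + (G₁-G₂)² + (B₁-B₂)²]
d = √[(185-76)² + (24-20)² + (209-162)²]
d = √[11881 + 16 + 2209]
d = √14106
d ≈ 118.77


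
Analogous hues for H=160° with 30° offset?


Base hue: 160°
Left analog: (160 - 30) mod 360 = 130°
Right analog: (160 + 30) mod 360 = 190°
Analogous hues = 130° and 190°


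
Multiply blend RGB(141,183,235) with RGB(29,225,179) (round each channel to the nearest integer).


Multiply: C = A×B/255, rounded to nearest integer
R: 141×29/255 = 4089/255 ≈ 16.035 → 16
G: 183×225/255 = 41175/255 ≈ 161.471 → 161
B: 235×179/255 = 42065/255 ≈ 164.961 → 165
= RGB(16, 161, 165)


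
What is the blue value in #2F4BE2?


Color: #2F4BE2
R = 2F = 47
G = 4B = 75
B = E2 = 226
Blue = 226


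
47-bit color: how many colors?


Colors = 2^bits = 2^47
= 140,737,488,355,328 colors


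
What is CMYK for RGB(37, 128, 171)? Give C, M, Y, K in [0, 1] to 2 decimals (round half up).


R'=37/255≈0.1451, G'=128/255≈0.5020, B'=171/255≈0.6706
K = 1 - max(R',G',B') = 1 - 171/255 = 84/255 = 0.32941… → 0.33
(1-R'-K)/(1-K) simplifies to (max-R)/max with max = 171:
C = (171-37)/171 = 134/171 = 0.78362… → 0.78
M = (171-128)/171 = 43/171 = 0.25146… → 0.25
Y = (171-171)/171 = 0/171 = 0 → 0.00
= CMYK(0.78, 0.25, 0.00, 0.33)


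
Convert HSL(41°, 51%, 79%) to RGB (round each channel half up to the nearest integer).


H=41°, S=0.51, L=0.79
C = (1-|2L-1|)×S = (1-|0.58|)×0.51 = 0.2142
H' = H/60 = 41/60 ≈ 0.6833; X = C×(1-|H' mod 2 - 1|) = 0.14637
m = L - C/2 = 0.79 - 0.1071 = 0.6829
Sector ⌊H'⌋ = 0 → (R',G',B') = (0.2142, 0.14637, 0.0)
RGB = ((R'+m)×255, (G'+m)×255, (B'+m)×255) = (228.7605, 211.46385, 174.1395)
Round half up → RGB(229, 211, 174)


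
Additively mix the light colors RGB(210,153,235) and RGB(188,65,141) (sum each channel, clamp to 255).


Additive: each channel = min(255, C₁+C₂)
R: 210+188 = 398 → 255
G: 153+65 = 218 → 218
B: 235+141 = 376 → 255
= RGB(255, 218, 255)


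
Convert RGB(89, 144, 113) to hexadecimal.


R = 89 → 59 (hex)
G = 144 → 90 (hex)
B = 113 → 71 (hex)
Hex = #599071


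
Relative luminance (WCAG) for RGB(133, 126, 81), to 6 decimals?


Linearize each channel (sRGB transfer function): c = v/255; c_lin = c/12.92 if c ≤ 0.04045, else ((c+0.055)/1.055)^2.4
  R: 133/255 ≈ 0.521569 > 0.04045 → ((0.521569+0.055)/1.055)^2.4 ≈ 0.234551
  G: 126/255 ≈ 0.494118 > 0.04045 → ((0.494118+0.055)/1.055)^2.4 ≈ 0.208637
  B: 81/255 ≈ 0.317647 > 0.04045 → ((0.317647+0.055)/1.055)^2.4 ≈ 0.082283
R_lin = 0.234551, G_lin = 0.208637, B_lin = 0.082283
L = 0.2126×R + 0.7152×G + 0.0722×B
L = 0.2126×0.234551 + 0.7152×0.208637 + 0.0722×0.082283
L ≈ 0.205023


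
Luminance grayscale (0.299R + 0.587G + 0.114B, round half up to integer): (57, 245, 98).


Gray = 0.299×R + 0.587×G + 0.114×B
Gray = 0.299×57 + 0.587×245 + 0.114×98
Gray = 17.043 + 143.815 + 11.172
Gray = 172.030 → round half up → 172
Gray = 172


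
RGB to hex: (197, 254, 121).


R = 197 → C5 (hex)
G = 254 → FE (hex)
B = 121 → 79 (hex)
Hex = #C5FE79


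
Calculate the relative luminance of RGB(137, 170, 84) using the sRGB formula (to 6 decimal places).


Linearize each channel (sRGB transfer function): c = v/255; c_lin = c/12.92 if c ≤ 0.04045, else ((c+0.055)/1.055)^2.4
  R: 137/255 ≈ 0.537255 > 0.04045 → ((0.537255+0.055)/1.055)^2.4 ≈ 0.250158
  G: 170/255 ≈ 0.666667 > 0.04045 → ((0.666667+0.055)/1.055)^2.4 ≈ 0.401978
  B: 84/255 ≈ 0.329412 > 0.04045 → ((0.329412+0.055)/1.055)^2.4 ≈ 0.088656
R_lin = 0.250158, G_lin = 0.401978, B_lin = 0.088656
L = 0.2126×R + 0.7152×G + 0.0722×B
L = 0.2126×0.250158 + 0.7152×0.401978 + 0.0722×0.088656
L ≈ 0.347079


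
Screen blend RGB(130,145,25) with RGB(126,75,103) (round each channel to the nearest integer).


Screen: C = 255 - (255-A)×(255-B)/255, rounded to nearest integer
R: 255 - (255-130)×(255-126)/255 = 255 - 16125/255 ≈ 255 - 63.235 = 191.765 → 192
G: 255 - (255-145)×(255-75)/255 = 255 - 19800/255 ≈ 255 - 77.647 = 177.353 → 177
B: 255 - (255-25)×(255-103)/255 = 255 - 34960/255 ≈ 255 - 137.098 = 117.902 → 118
= RGB(192, 177, 118)


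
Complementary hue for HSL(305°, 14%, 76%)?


Complement = opposite side of color wheel = hue + 180°
H' = (305 + 180) mod 360 = 125°
S and L unchanged.
= HSL(125°, 14%, 76%)


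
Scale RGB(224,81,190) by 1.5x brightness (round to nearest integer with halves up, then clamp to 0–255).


Multiply each channel by 1.5, round half up, clamp to [0, 255]
R: 224×1.5 = 336 → clamp → 255
G: 81×1.5 = 121.5 → round → 122
B: 190×1.5 = 285 → clamp → 255
= RGB(255, 122, 255)


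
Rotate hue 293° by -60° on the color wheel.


New hue = (H + rotation) mod 360
New hue = (293 -60) mod 360
= 233 mod 360
= 233°


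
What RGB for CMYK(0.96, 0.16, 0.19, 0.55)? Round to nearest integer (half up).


R = 255 × (1-C) × (1-K) = 255 × 0.04 × 0.45 = 4.59 → 5
G = 255 × (1-M) × (1-K) = 255 × 0.84 × 0.45 = 96.39 → 96
B = 255 × (1-Y) × (1-K) = 255 × 0.81 × 0.45 = 92.9475 → 93
= RGB(5, 96, 93)


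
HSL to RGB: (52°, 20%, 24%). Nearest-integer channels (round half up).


H=52°, S=0.20, L=0.24
C = (1-|2L-1|)×S = (1-|-0.52|)×0.20 = 0.096
H' = H/60 = 52/60 ≈ 0.8667; X = C×(1-|H' mod 2 - 1|) = 0.0832
m = L - C/2 = 0.24 - 0.048 = 0.192
Sector ⌊H'⌋ = 0 → (R',G',B') = (0.096, 0.0832, 0.0)
RGB = ((R'+m)×255, (G'+m)×255, (B'+m)×255) = (73.44, 70.176, 48.96)
Round half up → RGB(73, 70, 49)


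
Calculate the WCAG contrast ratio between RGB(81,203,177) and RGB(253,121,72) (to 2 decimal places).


Linearize each sRGB channel c=v/255: c/12.92 if c ≤ 0.04045 else ((c+0.055)/1.055)^2.4
L = 0.2126×R_lin + 0.7152×G_lin + 0.0722×B_lin
Color 1 (81,203,177):
  R=81: 81/255≈0.3176 > 0.04045 → ((0.3176+0.055)/1.055)^2.4 ≈ 0.08228
  G=203: 203/255≈0.7961 > 0.04045 → ((0.7961+0.055)/1.055)^2.4 ≈ 0.59720
  B=177: 177/255≈0.6941 > 0.04045 → ((0.6941+0.055)/1.055)^2.4 ≈ 0.43966
  L1 = 0.2126×0.08228 + 0.7152×0.59720 + 0.0722×0.43966 ≈ 0.47636
Color 2 (253,121,72):
  R=253: 253/255≈0.9922 > 0.04045 → ((0.9922+0.055)/1.055)^2.4 ≈ 0.98225
  G=121: 121/255≈0.4745 > 0.04045 → ((0.4745+0.055)/1.055)^2.4 ≈ 0.19120
  B=72: 72/255≈0.2824 > 0.04045 → ((0.2824+0.055)/1.055)^2.4 ≈ 0.06480
  L2 = 0.2126×0.98225 + 0.7152×0.19120 + 0.0722×0.06480 ≈ 0.35025
Lighter = 0.47636, Darker = 0.35025
Ratio = (L_lighter + 0.05) / (L_darker + 0.05)
Ratio = (0.47636 + 0.05) / (0.35025 + 0.05) = 0.52636 / 0.40025 ≈ 1.3151
Ratio ≈ 1.32:1


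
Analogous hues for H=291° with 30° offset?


Base hue: 291°
Left analog: (291 - 30) mod 360 = 261°
Right analog: (291 + 30) mod 360 = 321°
Analogous hues = 261° and 321°


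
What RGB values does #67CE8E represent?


67 → 103 (R)
CE → 206 (G)
8E → 142 (B)
= RGB(103, 206, 142)


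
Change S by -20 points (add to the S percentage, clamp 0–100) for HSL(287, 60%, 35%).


Original S = 60%
Adjustment = -20 percentage points
New S = 60 + (-20) = 40
Clamp to [0, 100] → 40
= HSL(287°, 40%, 35%)


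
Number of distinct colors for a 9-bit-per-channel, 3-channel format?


Total bits = 9 bits/channel × 3 channels = 27 bits
Distinct colors = 2^27
= 134,217,728 colors


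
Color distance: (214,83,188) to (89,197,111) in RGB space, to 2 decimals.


d = √[(R₁-R₂)² + (G₁-G₂)² + (B₁-B₂)²]
d = √[(214-89)² + (83-197)² + (188-111)²]
d = √[15625 + 12996 + 5929]
d = √34550
d ≈ 185.88
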